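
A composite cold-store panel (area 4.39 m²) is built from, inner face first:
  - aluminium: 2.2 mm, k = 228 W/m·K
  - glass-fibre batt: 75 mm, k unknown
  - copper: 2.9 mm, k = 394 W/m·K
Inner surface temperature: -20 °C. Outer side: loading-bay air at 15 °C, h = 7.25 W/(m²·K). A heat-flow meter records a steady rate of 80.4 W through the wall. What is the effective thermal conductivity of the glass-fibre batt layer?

Series thermal resistances:
R_aluminium = L/(kA) = 0.0022/(228×4.39) = 2.198×10^-6 K/W
R_copper = L/(kA) = 0.0029/(394×4.39) = 1.677×10^-6 K/W
R_outer film = 1/(h_o·A) = 1/(7.25×4.39) = 0.03142 K/W
Sum of known resistances R_other = 0.03142 K/W
Total R = ΔT/Q = 35/80.4 = 0.4353 K/W
R_glass-fibre batt = R_total − R_other = 0.4039 K/W
k = L/(R·A) = 0.075/(0.4039×4.39)

k ≈ 0.0423 W/(m·K)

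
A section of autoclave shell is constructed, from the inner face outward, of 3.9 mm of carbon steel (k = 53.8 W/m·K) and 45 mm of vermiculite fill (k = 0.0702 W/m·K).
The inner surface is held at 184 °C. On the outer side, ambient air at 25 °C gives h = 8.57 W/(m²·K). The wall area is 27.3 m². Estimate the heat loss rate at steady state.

Thermal resistances in series:
R_carbon steel = L/(kA) = 0.0039/(53.8×27.3) = 2.655×10^-6 K/W
R_vermiculite fill = L/(kA) = 0.045/(0.0702×27.3) = 0.02348 K/W
R_outer film = 1/(h_o·A) = 1/(8.57×27.3) = 0.004274 K/W
R_total = 0.02776 K/W
Q = ΔT / R_total = 159 / 0.02776

Q ≈ 5730 W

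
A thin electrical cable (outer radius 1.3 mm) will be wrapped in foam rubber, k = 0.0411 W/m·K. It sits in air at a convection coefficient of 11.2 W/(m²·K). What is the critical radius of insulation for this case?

For a cylinder r_cr = k/h = 0.0411/11.2
r_cr = 3.67 mm; since the bare radius (1.3 mm) is below r_cr, adding a thin layer of insulation will *increase* heat loss.

r_cr ≈ 3.67 mm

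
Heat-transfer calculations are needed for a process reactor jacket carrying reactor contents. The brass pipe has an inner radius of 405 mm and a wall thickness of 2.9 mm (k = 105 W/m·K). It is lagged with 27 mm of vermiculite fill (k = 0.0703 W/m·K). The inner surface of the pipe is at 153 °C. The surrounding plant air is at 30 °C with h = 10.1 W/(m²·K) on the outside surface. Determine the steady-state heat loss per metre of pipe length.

Per-layer cylindrical resistances, series-summed:
R_brass pipe wall = ln(407.9/405)/(2π×105×1) = 1.081×10^-5 K/W
R_vermiculite fill = ln(434.9/407.9)/(2π×0.0703×1) = 0.1451 K/W
R_outer film = 1/(h_o·2πr_oL) = 1/(10.1×2π×0.4349×1) = 0.03623 K/W
R_total = 0.1813 K/W
Q = ΔT/R_total = 123/0.1813

q′ ≈ 678 W/m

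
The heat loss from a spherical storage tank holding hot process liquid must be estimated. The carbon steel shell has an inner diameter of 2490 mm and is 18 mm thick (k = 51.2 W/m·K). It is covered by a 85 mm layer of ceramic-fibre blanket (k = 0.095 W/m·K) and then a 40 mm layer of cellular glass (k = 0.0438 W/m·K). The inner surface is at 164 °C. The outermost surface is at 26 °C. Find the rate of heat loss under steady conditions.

Q ≈ 1710 W

For a spherical shell R = (1/r₁ − 1/r₂)/(4πk); film R = 1/(h·4πr²). In series:
R_carbon steel shell = (1/1.245 − 1/1.263)/(4π×51.2) = 1.779×10^-5 K/W
R_ceramic-fibre blanket = (1/1.263 − 1/1.348)/(4π×0.095) = 0.04182 K/W
R_cellular glass = (1/1.348 − 1/1.388)/(4π×0.0438) = 0.03884 K/W
R_total = 0.08068 K/W
Q = ΔT/R_total = 138/0.08068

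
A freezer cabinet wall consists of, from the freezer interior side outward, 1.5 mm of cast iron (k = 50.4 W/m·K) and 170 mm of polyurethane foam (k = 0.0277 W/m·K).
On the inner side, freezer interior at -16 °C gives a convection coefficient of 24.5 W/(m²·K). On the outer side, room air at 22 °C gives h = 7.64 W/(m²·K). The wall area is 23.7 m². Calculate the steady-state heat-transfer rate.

Q ≈ 143 W

Thermal resistances in series:
R_inner film = 1/(h_i·A) = 1/(24.5×23.7) = 0.001722 K/W
R_cast iron = L/(kA) = 0.0015/(50.4×23.7) = 1.256×10^-6 K/W
R_polyurethane foam = L/(kA) = 0.17/(0.0277×23.7) = 0.259 K/W
R_outer film = 1/(h_o·A) = 1/(7.64×23.7) = 0.005523 K/W
R_total = 0.2662 K/W
Q = ΔT / R_total = 38 / 0.2662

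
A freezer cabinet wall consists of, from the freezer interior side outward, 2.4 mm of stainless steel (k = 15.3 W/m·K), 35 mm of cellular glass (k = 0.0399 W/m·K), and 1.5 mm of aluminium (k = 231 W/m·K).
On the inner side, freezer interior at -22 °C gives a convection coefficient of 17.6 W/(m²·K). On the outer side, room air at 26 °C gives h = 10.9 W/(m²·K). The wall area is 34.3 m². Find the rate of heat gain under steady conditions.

Using the resistance-network approach (series):
R_inner film = 1/(h_i·A) = 1/(17.6×34.3) = 0.001657 K/W
R_stainless steel = L/(kA) = 0.0024/(15.3×34.3) = 4.573×10^-6 K/W
R_cellular glass = L/(kA) = 0.035/(0.0399×34.3) = 0.02557 K/W
R_aluminium = L/(kA) = 0.0015/(231×34.3) = 1.893×10^-7 K/W
R_outer film = 1/(h_o·A) = 1/(10.9×34.3) = 0.002675 K/W
R_total = 0.02991 K/W
Q = ΔT / R_total = 48 / 0.02991

Q ≈ 1600 W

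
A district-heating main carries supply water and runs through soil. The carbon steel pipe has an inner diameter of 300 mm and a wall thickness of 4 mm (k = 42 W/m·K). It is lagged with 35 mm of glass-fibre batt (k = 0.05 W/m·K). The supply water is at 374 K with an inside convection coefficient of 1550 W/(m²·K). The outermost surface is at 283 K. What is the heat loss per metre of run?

For a radial system each layer contributes R = ln(r_out/r_in)/(2πkL); films add R = 1/(hA).
R_inner film = 1/(h_i·2πr₁L) = 1/(1550×2π×0.15×1) = 6.845×10^-4 K/W
R_carbon steel pipe wall = ln(154/150)/(2π×42×1) = 9.973×10^-5 K/W
R_glass-fibre batt = ln(189/154)/(2π×0.05×1) = 0.6519 K/W
R_total = 0.6527 K/W
Q = ΔT/R_total = 91/0.6527

q′ ≈ 139 W/m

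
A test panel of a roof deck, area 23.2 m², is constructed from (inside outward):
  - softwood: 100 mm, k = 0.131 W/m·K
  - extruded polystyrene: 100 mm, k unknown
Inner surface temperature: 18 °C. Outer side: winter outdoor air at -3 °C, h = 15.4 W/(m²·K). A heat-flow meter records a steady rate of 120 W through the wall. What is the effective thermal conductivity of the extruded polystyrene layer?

Model the wall as resistances in series:
R_softwood = L/(kA) = 0.1/(0.131×23.2) = 0.0329 K/W
R_outer film = 1/(h_o·A) = 1/(15.4×23.2) = 0.002799 K/W
Sum of known resistances R_other = 0.0357 K/W
Total R = ΔT/Q = 21/120 = 0.175 K/W
R_extruded polystyrene = R_total − R_other = 0.1393 K/W
k = L/(R·A) = 0.1/(0.1393×23.2)

k ≈ 0.0309 W/(m·K)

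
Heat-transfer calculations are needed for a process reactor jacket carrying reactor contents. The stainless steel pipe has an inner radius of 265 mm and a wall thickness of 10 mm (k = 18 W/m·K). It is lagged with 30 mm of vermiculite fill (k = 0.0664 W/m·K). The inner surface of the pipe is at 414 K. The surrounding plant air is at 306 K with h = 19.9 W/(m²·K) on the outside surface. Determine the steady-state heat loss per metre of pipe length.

Treating each annulus and film as a series resistance:
R_stainless steel pipe wall = ln(275/265)/(2π×18×1) = 3.275×10^-4 K/W
R_vermiculite fill = ln(305/275)/(2π×0.0664×1) = 0.2482 K/W
R_outer film = 1/(h_o·2πr_oL) = 1/(19.9×2π×0.305×1) = 0.02622 K/W
R_total = 0.2747 K/W
Q = ΔT/R_total = 108/0.2747

q′ ≈ 393 W/m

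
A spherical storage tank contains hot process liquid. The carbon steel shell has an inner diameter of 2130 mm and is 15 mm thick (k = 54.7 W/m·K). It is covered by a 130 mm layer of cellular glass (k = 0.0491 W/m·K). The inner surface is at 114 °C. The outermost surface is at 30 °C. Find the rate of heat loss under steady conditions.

For a spherical shell R = (1/r₁ − 1/r₂)/(4πk); film R = 1/(h·4πr²). In series:
R_carbon steel shell = (1/1.065 − 1/1.08)/(4π×54.7) = 1.897×10^-5 K/W
R_cellular glass = (1/1.08 − 1/1.21)/(4π×0.0491) = 0.1612 K/W
R_total = 0.1612 K/W
Q = ΔT/R_total = 84/0.1612

Q ≈ 521 W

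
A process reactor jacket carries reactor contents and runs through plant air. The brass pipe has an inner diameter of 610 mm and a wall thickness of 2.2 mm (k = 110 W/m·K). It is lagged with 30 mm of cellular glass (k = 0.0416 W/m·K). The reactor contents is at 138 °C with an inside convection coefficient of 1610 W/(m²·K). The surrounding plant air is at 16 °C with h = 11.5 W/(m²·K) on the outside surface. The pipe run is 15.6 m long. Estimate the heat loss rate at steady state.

Radial resistances (cylindrical: R_cond = ln(r_o/r_i)/(2πkL), R_conv = 1/(h·2πrL)):
R_inner film = 1/(h_i·2πr₁L) = 1/(1610×2π×0.305×15.6) = 2.078×10^-5 K/W
R_brass pipe wall = ln(307.2/305)/(2π×110×15.6) = 6.666×10^-7 K/W
R_cellular glass = ln(337.2/307.2)/(2π×0.0416×15.6) = 0.02285 K/W
R_outer film = 1/(h_o·2πr_oL) = 1/(11.5×2π×0.3372×15.6) = 0.002631 K/W
R_total = 0.0255 K/W
Q = ΔT/R_total = 122/0.0255

Q ≈ 4780 W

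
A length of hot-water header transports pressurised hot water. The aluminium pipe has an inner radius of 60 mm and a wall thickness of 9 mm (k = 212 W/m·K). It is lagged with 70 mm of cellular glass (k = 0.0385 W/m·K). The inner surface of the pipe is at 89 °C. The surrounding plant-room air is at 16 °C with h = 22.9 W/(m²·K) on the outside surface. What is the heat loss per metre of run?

Treating each annulus and film as a series resistance:
R_aluminium pipe wall = ln(69/60)/(2π×212×1) = 1.049×10^-4 K/W
R_cellular glass = ln(139/69)/(2π×0.0385×1) = 2.895 K/W
R_outer film = 1/(h_o·2πr_oL) = 1/(22.9×2π×0.139×1) = 0.05 K/W
R_total = 2.945 K/W
Q = ΔT/R_total = 73/2.945

q′ ≈ 24.8 W/m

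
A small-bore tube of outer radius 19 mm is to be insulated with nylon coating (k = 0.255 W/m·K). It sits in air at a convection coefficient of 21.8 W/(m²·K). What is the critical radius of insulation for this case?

r_cr ≈ 11.7 mm

For a cylinder r_cr = k/h = 0.255/21.8
r_cr = 11.7 mm; since the bare radius (19 mm) is above r_cr, any added insulation will reduce heat loss.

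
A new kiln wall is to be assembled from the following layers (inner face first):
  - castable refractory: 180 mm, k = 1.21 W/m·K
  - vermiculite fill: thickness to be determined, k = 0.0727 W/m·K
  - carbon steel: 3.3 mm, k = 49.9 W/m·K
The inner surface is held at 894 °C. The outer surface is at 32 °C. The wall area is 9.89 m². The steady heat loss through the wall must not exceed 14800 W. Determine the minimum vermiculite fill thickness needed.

L ≈ 31.1 mm

Using the resistance-network approach (series):
R_castable refractory = L/(kA) = 0.18/(1.21×9.89) = 0.01504 K/W
R_carbon steel = L/(kA) = 0.0033/(49.9×9.89) = 6.687×10^-6 K/W
Sum of the known resistances R_other = 0.01505 K/W
Required total resistance R_tot = ΔT/Q_allow = 862/14800 = 0.05824 K/W
R_vermiculite fill = R_tot − R_other = 0.0432 K/W
L = R·k·A = 0.0432×0.0727×9.89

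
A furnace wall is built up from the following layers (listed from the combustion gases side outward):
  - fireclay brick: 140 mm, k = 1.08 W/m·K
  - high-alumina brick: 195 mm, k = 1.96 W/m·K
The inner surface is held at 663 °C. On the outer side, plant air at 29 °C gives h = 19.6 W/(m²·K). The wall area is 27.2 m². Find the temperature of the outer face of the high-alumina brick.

Model the wall as resistances in series:
R_fireclay brick = L/(kA) = 0.14/(1.08×27.2) = 0.004766 K/W
R_high-alumina brick = L/(kA) = 0.195/(1.96×27.2) = 0.003658 K/W
R_outer film = 1/(h_o·A) = 1/(19.6×27.2) = 0.001876 K/W
R_total = 0.0103 K/W;  Q = ΔT/R_total = 634/0.0103 = 61560 W
T_interface = T_inner − Q·ΣR(inner→interface) = 663 − 61600×0.008424

T ≈ 144 °C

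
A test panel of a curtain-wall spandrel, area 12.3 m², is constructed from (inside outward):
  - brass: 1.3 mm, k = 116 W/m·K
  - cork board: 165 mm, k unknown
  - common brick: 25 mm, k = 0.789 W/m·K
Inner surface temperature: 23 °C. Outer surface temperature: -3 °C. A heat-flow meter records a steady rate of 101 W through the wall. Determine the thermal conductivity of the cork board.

k ≈ 0.0526 W/(m·K)

Using the resistance-network approach (series):
R_brass = L/(kA) = 0.0013/(116×12.3) = 9.111×10^-7 K/W
R_common brick = L/(kA) = 0.025/(0.789×12.3) = 0.002576 K/W
Sum of known resistances R_other = 0.002577 K/W
Total R = ΔT/Q = 26/101 = 0.2574 K/W
R_cork board = R_total − R_other = 0.2548 K/W
k = L/(R·A) = 0.165/(0.2548×12.3)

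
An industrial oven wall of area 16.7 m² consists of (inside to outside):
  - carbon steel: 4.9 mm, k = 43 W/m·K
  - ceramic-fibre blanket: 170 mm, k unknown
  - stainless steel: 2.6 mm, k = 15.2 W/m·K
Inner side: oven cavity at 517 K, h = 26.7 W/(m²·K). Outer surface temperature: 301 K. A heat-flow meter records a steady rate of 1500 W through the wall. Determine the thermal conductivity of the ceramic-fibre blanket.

k ≈ 0.0718 W/(m·K)

Treating each layer as a thermal resistance in series:
R_inner film = 1/(h_i·A) = 1/(26.7×16.7) = 0.002243 K/W
R_carbon steel = L/(kA) = 0.0049/(43×16.7) = 6.824×10^-6 K/W
R_stainless steel = L/(kA) = 0.0026/(15.2×16.7) = 1.024×10^-5 K/W
Sum of known resistances R_other = 0.00226 K/W
Total R = ΔT/Q = 216/1500 = 0.144 K/W
R_ceramic-fibre blanket = R_total − R_other = 0.1417 K/W
k = L/(R·A) = 0.17/(0.1417×16.7)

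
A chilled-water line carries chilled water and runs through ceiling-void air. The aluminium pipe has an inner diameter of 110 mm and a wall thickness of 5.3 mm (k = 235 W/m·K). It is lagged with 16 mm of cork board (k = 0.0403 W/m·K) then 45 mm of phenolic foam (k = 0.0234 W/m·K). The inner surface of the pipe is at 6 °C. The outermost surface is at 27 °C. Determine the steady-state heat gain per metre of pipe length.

Per-layer cylindrical resistances, series-summed:
R_aluminium pipe wall = ln(60.3/55)/(2π×235×1) = 6.231×10^-5 K/W
R_cork board = ln(76.3/60.3)/(2π×0.0403×1) = 0.9294 K/W
R_phenolic foam = ln(121.3/76.3)/(2π×0.0234×1) = 3.153 K/W
R_total = 4.083 K/W
Q = ΔT/R_total = 21/4.083

q′ ≈ 5.14 W/m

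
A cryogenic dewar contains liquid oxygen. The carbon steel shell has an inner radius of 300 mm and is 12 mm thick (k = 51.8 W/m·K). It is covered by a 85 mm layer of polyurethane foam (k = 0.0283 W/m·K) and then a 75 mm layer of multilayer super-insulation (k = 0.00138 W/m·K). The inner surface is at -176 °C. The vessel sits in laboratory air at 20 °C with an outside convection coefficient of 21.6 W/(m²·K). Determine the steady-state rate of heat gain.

Q ≈ 7.83 W

Spherical conduction: R = (1/r_in − 1/r_out)/(4πk) per layer; series-sum.
R_carbon steel shell = (1/0.3 − 1/0.312)/(4π×51.8) = 1.97×10^-4 K/W
R_polyurethane foam = (1/0.312 − 1/0.397)/(4π×0.0283) = 1.93 K/W
R_multilayer super-insulation = (1/0.397 − 1/0.472)/(4π×0.00138) = 23.08 K/W
R_outer film = 1/(h·4πr_o²) = 1/(21.6×4π×0.472²) = 0.01654 K/W
R_total = 25.03 K/W
Q = ΔT/R_total = 196/25.03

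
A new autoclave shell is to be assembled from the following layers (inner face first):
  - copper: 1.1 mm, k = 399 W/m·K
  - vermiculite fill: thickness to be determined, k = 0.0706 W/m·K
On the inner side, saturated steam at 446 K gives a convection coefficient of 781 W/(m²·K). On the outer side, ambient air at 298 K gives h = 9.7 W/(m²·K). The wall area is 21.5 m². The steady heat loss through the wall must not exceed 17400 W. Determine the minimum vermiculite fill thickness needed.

L ≈ 5.54 mm

Series thermal resistances:
R_inner film = 1/(h_i·A) = 1/(781×21.5) = 5.955×10^-5 K/W
R_copper = L/(kA) = 0.0011/(399×21.5) = 1.282×10^-7 K/W
R_outer film = 1/(h_o·A) = 1/(9.7×21.5) = 0.004795 K/W
Sum of the known resistances R_other = 0.004855 K/W
Required total resistance R_tot = ΔT/Q_allow = 148/17400 = 0.008506 K/W
R_vermiculite fill = R_tot − R_other = 0.003651 K/W
L = R·k·A = 0.003651×0.0706×21.5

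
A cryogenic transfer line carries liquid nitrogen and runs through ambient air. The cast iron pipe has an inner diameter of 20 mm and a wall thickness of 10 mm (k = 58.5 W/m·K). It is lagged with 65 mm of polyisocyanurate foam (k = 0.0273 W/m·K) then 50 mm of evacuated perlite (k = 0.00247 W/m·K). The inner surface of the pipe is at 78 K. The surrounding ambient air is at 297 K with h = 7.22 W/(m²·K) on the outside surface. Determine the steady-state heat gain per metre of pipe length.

q′ ≈ 5.7 W/m

Per-layer cylindrical resistances, series-summed:
R_cast iron pipe wall = ln(20/10)/(2π×58.5×1) = 0.001886 K/W
R_polyisocyanurate foam = ln(85/20)/(2π×0.0273×1) = 8.435 K/W
R_evacuated perlite = ln(135/85)/(2π×0.00247×1) = 29.81 K/W
R_outer film = 1/(h_o·2πr_oL) = 1/(7.22×2π×0.135×1) = 0.1633 K/W
R_total = 38.41 K/W
Q = ΔT/R_total = 219/38.41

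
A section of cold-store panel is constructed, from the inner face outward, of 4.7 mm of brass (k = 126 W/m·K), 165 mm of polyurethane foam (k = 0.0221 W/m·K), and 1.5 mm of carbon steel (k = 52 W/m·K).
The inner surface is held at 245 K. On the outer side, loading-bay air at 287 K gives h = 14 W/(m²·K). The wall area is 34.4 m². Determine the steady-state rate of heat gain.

Q ≈ 192 W

Thermal resistances in series:
R_brass = L/(kA) = 0.0047/(126×34.4) = 1.084×10^-6 K/W
R_polyurethane foam = L/(kA) = 0.165/(0.0221×34.4) = 0.217 K/W
R_carbon steel = L/(kA) = 0.0015/(52×34.4) = 8.386×10^-7 K/W
R_outer film = 1/(h_o·A) = 1/(14×34.4) = 0.002076 K/W
R_total = 0.2191 K/W
Q = ΔT / R_total = 42 / 0.2191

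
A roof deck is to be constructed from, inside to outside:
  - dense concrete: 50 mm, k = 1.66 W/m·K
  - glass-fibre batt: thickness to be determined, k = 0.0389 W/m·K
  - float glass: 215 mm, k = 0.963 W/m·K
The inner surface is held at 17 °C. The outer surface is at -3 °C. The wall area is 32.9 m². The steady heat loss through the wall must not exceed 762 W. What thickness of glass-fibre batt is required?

Using the resistance-network approach (series):
R_dense concrete = L/(kA) = 0.05/(1.66×32.9) = 9.155×10^-4 K/W
R_float glass = L/(kA) = 0.215/(0.963×32.9) = 0.006786 K/W
Sum of the known resistances R_other = 0.007702 K/W
Required total resistance R_tot = ΔT/Q_allow = 20/762 = 0.02625 K/W
R_glass-fibre batt = R_tot − R_other = 0.01855 K/W
L = R·k·A = 0.01855×0.0389×32.9

L ≈ 23.7 mm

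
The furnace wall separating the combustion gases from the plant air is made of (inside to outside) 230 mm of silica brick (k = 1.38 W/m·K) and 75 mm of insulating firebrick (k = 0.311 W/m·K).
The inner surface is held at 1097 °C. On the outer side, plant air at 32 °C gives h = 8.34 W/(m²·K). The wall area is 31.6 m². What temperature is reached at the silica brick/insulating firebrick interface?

Series thermal resistances:
R_silica brick = L/(kA) = 0.23/(1.38×31.6) = 0.005274 K/W
R_insulating firebrick = L/(kA) = 0.075/(0.311×31.6) = 0.007632 K/W
R_outer film = 1/(h_o·A) = 1/(8.34×31.6) = 0.003794 K/W
R_total = 0.0167 K/W;  Q = ΔT/R_total = 1065/0.0167 = 63770 W
T_interface = T_inner − Q·ΣR(inner→interface) = 1097 − 63800×0.005274

T ≈ 761 °C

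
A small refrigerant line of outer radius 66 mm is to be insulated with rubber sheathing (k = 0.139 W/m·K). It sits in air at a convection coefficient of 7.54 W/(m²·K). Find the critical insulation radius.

r_cr ≈ 18.4 mm

For a cylinder r_cr = k/h = 0.139/7.54
r_cr = 18.4 mm; since the bare radius (66 mm) is above r_cr, any added insulation will reduce heat loss.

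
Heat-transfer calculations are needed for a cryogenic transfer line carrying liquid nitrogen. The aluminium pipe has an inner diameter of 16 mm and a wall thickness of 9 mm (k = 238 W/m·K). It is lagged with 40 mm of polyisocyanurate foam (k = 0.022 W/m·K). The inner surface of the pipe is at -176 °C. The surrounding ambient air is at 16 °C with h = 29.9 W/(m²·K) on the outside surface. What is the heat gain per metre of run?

q′ ≈ 21.7 W/m

Cylindrical conduction, so R = ln(r₂/r₁)/(2πkL) per layer, in series:
R_aluminium pipe wall = ln(17/8)/(2π×238×1) = 5.041×10^-4 K/W
R_polyisocyanurate foam = ln(57/17)/(2π×0.022×1) = 8.752 K/W
R_outer film = 1/(h_o·2πr_oL) = 1/(29.9×2π×0.057×1) = 0.09338 K/W
R_total = 8.846 K/W
Q = ΔT/R_total = 192/8.846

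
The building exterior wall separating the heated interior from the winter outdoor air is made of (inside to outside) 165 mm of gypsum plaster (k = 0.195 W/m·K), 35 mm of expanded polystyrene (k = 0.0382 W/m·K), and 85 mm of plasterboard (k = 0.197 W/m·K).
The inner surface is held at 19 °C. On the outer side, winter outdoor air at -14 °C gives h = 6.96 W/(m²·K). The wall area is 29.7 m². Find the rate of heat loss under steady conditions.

Using the resistance-network approach (series):
R_gypsum plaster = L/(kA) = 0.165/(0.195×29.7) = 0.02849 K/W
R_expanded polystyrene = L/(kA) = 0.035/(0.0382×29.7) = 0.03085 K/W
R_plasterboard = L/(kA) = 0.085/(0.197×29.7) = 0.01453 K/W
R_outer film = 1/(h_o·A) = 1/(6.96×29.7) = 0.004838 K/W
R_total = 0.0787 K/W
Q = ΔT / R_total = 33 / 0.0787

Q ≈ 419 W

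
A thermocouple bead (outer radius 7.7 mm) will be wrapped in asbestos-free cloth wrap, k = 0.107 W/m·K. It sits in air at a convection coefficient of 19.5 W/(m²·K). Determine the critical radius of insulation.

For a sphere r_cr = 2k/h = 2×0.107/19.5
r_cr = 11 mm; since the bare radius (7.7 mm) is below r_cr, adding a thin layer of insulation will *increase* heat loss.

r_cr ≈ 11 mm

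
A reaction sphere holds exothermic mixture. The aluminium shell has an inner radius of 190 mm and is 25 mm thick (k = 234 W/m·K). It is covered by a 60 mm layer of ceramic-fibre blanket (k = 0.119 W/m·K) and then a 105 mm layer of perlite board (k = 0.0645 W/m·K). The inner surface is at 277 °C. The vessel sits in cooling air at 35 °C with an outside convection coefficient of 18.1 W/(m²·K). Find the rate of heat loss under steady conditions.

Q ≈ 124 W

Radial (spherical) resistances in series:
R_aluminium shell = (1/0.19 − 1/0.215)/(4π×234) = 2.081×10^-4 K/W
R_ceramic-fibre blanket = (1/0.215 − 1/0.275)/(4π×0.119) = 0.6786 K/W
R_perlite board = (1/0.275 − 1/0.38)/(4π×0.0645) = 1.24 K/W
R_outer film = 1/(h·4πr_o²) = 1/(18.1×4π×0.38²) = 0.03045 K/W
R_total = 1.949 K/W
Q = ΔT/R_total = 242/1.949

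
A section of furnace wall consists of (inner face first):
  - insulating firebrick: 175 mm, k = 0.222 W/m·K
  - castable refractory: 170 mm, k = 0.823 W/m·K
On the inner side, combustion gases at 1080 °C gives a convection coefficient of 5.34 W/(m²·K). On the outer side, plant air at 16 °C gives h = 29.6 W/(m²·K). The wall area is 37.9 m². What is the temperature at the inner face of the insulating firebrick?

T ≈ 916 °C

Using the resistance-network approach (series):
R_inner film = 1/(h_i·A) = 1/(5.34×37.9) = 0.004941 K/W
R_insulating firebrick = L/(kA) = 0.175/(0.222×37.9) = 0.0208 K/W
R_castable refractory = L/(kA) = 0.17/(0.823×37.9) = 0.00545 K/W
R_outer film = 1/(h_o·A) = 1/(29.6×37.9) = 8.914×10^-4 K/W
R_total = 0.03208 K/W;  Q = ΔT/R_total = 1064/0.03208 = 33170 W
T_interface = T_inner − Q·ΣR(inner→interface) = 1080 − 33200×0.004941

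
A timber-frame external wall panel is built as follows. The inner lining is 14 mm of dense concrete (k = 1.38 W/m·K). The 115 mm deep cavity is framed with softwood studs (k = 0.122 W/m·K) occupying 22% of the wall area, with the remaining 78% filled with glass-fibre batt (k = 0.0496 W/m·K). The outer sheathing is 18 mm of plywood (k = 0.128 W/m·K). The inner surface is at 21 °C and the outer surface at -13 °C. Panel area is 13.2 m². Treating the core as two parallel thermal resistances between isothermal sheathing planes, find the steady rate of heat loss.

Sheathing layers in series; stud and cavity paths in parallel between them.
R_inner = 0.014/(1.38×13.2) = 7.686×10^-4 K/W
R_stud  = 0.115/(0.122×0.22×13.2) = 0.3246 K/W
R_cav   = 0.115/(0.0496×0.78×13.2) = 0.2252 K/W
1/R_core = 1/R_stud + 1/R_cav → R_core = 0.133 K/W
R_outer = 0.018/(0.128×13.2) = 0.01065 K/W
R_total = 0.1444 K/W
Q = ΔT/R_total = 34/0.1444

Q ≈ 235 W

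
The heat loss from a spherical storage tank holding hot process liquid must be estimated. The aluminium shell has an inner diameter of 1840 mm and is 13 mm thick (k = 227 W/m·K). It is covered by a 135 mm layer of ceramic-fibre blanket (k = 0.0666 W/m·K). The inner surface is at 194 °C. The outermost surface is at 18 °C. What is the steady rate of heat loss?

Spherical conduction: R = (1/r_in − 1/r_out)/(4πk) per layer; series-sum.
R_aluminium shell = (1/0.92 − 1/0.933)/(4π×227) = 5.309×10^-6 K/W
R_ceramic-fibre blanket = (1/0.933 − 1/1.068)/(4π×0.0666) = 0.1619 K/W
R_total = 0.1619 K/W
Q = ΔT/R_total = 176/0.1619

Q ≈ 1090 W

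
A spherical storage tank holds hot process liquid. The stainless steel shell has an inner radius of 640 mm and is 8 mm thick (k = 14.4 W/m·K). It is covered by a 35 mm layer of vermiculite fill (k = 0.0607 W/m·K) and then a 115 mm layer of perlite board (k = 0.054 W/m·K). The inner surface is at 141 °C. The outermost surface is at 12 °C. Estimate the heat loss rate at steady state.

Q ≈ 311 W

Radial (spherical) resistances in series:
R_stainless steel shell = (1/0.64 − 1/0.648)/(4π×14.4) = 1.066×10^-4 K/W
R_vermiculite fill = (1/0.648 − 1/0.683)/(4π×0.0607) = 0.1037 K/W
R_perlite board = (1/0.683 − 1/0.798)/(4π×0.054) = 0.3109 K/W
R_total = 0.4147 K/W
Q = ΔT/R_total = 129/0.4147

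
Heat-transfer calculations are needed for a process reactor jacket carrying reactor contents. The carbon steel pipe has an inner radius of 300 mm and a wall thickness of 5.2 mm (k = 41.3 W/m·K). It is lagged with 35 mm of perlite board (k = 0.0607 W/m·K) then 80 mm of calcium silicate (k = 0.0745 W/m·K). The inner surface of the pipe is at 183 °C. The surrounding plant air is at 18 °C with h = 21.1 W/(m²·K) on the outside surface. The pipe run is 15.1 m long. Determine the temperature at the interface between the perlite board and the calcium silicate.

Radial resistances (cylindrical: R_cond = ln(r_o/r_i)/(2πkL), R_conv = 1/(h·2πrL)):
R_carbon steel pipe wall = ln(305.2/300)/(2π×41.3×15.1) = 4.386×10^-6 K/W
R_perlite board = ln(340.2/305.2)/(2π×0.0607×15.1) = 0.01885 K/W
R_calcium silicate = ln(420.2/340.2)/(2π×0.0745×15.1) = 0.02988 K/W
R_outer film = 1/(h_o·2πr_oL) = 1/(21.1×2π×0.4202×15.1) = 0.001189 K/W
R_total = 0.04992 K/W
Q = ΔT/R_total = 165/0.04992
Q = 3300 W
T_interface = T_inner − Q·ΣR(inner→interface) = 183 − 3300×0.01886

T ≈ 121 °C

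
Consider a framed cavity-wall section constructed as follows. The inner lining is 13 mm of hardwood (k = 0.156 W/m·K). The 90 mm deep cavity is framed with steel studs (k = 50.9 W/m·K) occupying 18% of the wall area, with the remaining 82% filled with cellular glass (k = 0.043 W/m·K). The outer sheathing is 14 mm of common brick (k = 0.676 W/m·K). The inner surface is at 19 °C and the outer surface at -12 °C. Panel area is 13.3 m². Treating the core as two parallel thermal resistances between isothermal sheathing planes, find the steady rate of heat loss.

Sheathing layers in series; stud and cavity paths in parallel between them.
R_inner = 0.013/(0.156×13.3) = 0.006266 K/W
R_stud  = 0.09/(50.9×0.18×13.3) = 7.386×10^-4 K/W
R_cav   = 0.09/(0.043×0.82×13.3) = 0.1919 K/W
1/R_core = 1/R_stud + 1/R_cav → R_core = 7.358×10^-4 K/W
R_outer = 0.014/(0.676×13.3) = 0.001557 K/W
R_total = 0.008559 K/W
Q = ΔT/R_total = 31/0.008559

Q ≈ 3620 W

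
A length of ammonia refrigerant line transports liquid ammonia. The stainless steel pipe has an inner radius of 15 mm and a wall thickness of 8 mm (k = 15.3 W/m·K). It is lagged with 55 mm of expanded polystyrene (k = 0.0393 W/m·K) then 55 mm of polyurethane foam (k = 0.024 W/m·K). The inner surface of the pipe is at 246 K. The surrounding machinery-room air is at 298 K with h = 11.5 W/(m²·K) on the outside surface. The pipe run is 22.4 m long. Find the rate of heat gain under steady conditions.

Q ≈ 136 W

Treating each annulus and film as a series resistance:
R_stainless steel pipe wall = ln(23/15)/(2π×15.3×22.4) = 1.985×10^-4 K/W
R_expanded polystyrene = ln(78/23)/(2π×0.0393×22.4) = 0.2208 K/W
R_polyurethane foam = ln(133/78)/(2π×0.024×22.4) = 0.158 K/W
R_outer film = 1/(h_o·2πr_oL) = 1/(11.5×2π×0.133×22.4) = 0.004645 K/W
R_total = 0.3836 K/W
Q = ΔT/R_total = 52/0.3836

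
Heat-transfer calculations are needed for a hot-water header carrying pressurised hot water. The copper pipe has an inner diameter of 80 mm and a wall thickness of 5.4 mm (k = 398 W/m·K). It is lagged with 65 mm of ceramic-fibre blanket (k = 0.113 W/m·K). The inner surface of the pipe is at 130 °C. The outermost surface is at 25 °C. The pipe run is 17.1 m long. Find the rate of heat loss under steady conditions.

Radial resistances (cylindrical: R_cond = ln(r_o/r_i)/(2πkL), R_conv = 1/(h·2πrL)):
R_copper pipe wall = ln(45.4/40)/(2π×398×17.1) = 2.961×10^-6 K/W
R_ceramic-fibre blanket = ln(110.4/45.4)/(2π×0.113×17.1) = 0.07319 K/W
R_total = 0.07319 K/W
Q = ΔT/R_total = 105/0.07319

Q ≈ 1430 W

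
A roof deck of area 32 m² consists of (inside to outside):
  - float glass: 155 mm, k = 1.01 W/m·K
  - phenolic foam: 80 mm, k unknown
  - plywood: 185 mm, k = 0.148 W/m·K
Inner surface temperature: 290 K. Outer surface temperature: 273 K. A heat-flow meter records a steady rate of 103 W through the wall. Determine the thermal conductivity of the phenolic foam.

k ≈ 0.0206 W/(m·K)

Series thermal resistances:
R_float glass = L/(kA) = 0.155/(1.01×32) = 0.004796 K/W
R_plywood = L/(kA) = 0.185/(0.148×32) = 0.03906 K/W
Sum of known resistances R_other = 0.04386 K/W
Total R = ΔT/Q = 17/103 = 0.165 K/W
R_phenolic foam = R_total − R_other = 0.1212 K/W
k = L/(R·A) = 0.08/(0.1212×32)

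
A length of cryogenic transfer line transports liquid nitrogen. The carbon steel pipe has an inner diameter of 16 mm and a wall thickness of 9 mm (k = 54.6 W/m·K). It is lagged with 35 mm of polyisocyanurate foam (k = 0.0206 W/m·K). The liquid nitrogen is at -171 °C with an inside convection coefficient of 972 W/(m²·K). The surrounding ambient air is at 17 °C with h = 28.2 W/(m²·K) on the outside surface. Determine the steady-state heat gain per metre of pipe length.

Treating each annulus and film as a series resistance:
R_inner film = 1/(h_i·2πr₁L) = 1/(972×2π×0.008×1) = 0.02047 K/W
R_carbon steel pipe wall = ln(17/8)/(2π×54.6×1) = 0.002197 K/W
R_polyisocyanurate foam = ln(52/17)/(2π×0.0206×1) = 8.638 K/W
R_outer film = 1/(h_o·2πr_oL) = 1/(28.2×2π×0.052×1) = 0.1085 K/W
R_total = 8.769 K/W
Q = ΔT/R_total = 188/8.769

q′ ≈ 21.4 W/m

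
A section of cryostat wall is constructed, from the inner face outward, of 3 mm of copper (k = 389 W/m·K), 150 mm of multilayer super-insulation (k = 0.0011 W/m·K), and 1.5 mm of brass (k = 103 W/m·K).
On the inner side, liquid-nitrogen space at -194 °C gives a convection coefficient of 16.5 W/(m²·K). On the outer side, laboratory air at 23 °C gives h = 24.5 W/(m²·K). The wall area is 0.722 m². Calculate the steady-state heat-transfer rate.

Q ≈ 1.15 W

Series thermal resistances:
R_inner film = 1/(h_i·A) = 1/(16.5×0.722) = 0.08394 K/W
R_copper = L/(kA) = 0.003/(389×0.722) = 1.068×10^-5 K/W
R_multilayer super-insulation = L/(kA) = 0.15/(0.0011×0.722) = 188.9 K/W
R_brass = L/(kA) = 0.0015/(103×0.722) = 2.017×10^-5 K/W
R_outer film = 1/(h_o·A) = 1/(24.5×0.722) = 0.05653 K/W
R_total = 189 K/W
Q = ΔT / R_total = 217 / 189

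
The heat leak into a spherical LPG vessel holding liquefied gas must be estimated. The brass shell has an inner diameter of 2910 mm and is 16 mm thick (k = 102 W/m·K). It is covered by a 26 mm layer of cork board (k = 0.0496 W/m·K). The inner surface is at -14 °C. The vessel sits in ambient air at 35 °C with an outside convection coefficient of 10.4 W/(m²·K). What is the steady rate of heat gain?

Q ≈ 2190 W

Radial (spherical) resistances in series:
R_brass shell = (1/1.455 − 1/1.471)/(4π×102) = 5.832×10^-6 K/W
R_cork board = (1/1.471 − 1/1.497)/(4π×0.0496) = 0.01894 K/W
R_outer film = 1/(h·4πr_o²) = 1/(10.4×4π×1.497²) = 0.003414 K/W
R_total = 0.02236 K/W
Q = ΔT/R_total = 49/0.02236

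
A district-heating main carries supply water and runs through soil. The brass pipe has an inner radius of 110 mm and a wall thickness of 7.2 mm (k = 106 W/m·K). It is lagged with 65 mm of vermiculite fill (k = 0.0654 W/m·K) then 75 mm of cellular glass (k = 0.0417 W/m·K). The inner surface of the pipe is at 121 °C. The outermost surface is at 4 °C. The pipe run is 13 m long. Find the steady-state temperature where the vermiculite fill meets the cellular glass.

Treating each annulus and film as a series resistance:
R_brass pipe wall = ln(117.2/110)/(2π×106×13) = 7.323×10^-6 K/W
R_vermiculite fill = ln(182.2/117.2)/(2π×0.0654×13) = 0.0826 K/W
R_cellular glass = ln(257.2/182.2)/(2π×0.0417×13) = 0.1012 K/W
R_total = 0.1838 K/W
Q = ΔT/R_total = 117/0.1838
Q = 637 W
T_interface = T_inner − Q·ΣR(inner→interface) = 121 − 637×0.0826

T ≈ 68.4 °C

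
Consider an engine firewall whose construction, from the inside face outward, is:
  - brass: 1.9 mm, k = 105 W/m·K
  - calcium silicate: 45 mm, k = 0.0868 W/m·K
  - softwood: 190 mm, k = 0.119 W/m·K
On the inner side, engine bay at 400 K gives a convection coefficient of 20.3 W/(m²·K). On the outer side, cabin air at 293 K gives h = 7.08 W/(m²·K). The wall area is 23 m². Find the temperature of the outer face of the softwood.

T ≈ 300 K

Using the resistance-network approach (series):
R_inner film = 1/(h_i·A) = 1/(20.3×23) = 0.002142 K/W
R_brass = L/(kA) = 0.0019/(105×23) = 7.867×10^-7 K/W
R_calcium silicate = L/(kA) = 0.045/(0.0868×23) = 0.02254 K/W
R_softwood = L/(kA) = 0.19/(0.119×23) = 0.06942 K/W
R_outer film = 1/(h_o·A) = 1/(7.08×23) = 0.006141 K/W
R_total = 0.1002 K/W;  Q = ΔT/R_total = 107/0.1002 = 1067 W
T_interface = T_inner − Q·ΣR(inner→interface) = 400 − 1070×0.0941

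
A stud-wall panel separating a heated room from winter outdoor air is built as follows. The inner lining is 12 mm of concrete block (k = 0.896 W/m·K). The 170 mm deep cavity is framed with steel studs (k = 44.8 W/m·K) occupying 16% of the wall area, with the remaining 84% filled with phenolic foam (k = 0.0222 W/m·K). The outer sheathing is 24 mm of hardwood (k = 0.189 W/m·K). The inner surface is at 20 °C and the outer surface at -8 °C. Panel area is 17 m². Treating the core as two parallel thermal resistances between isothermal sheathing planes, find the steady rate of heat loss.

Q ≈ 2900 W

Sheathing layers in series; stud and cavity paths in parallel between them.
R_inner = 0.012/(0.896×17) = 7.878×10^-4 K/W
R_stud  = 0.17/(44.8×0.16×17) = 0.001395 K/W
R_cav   = 0.17/(0.0222×0.84×17) = 0.5363 K/W
1/R_core = 1/R_stud + 1/R_cav → R_core = 0.001391 K/W
R_outer = 0.024/(0.189×17) = 0.00747 K/W
R_total = 0.009649 K/W
Q = ΔT/R_total = 28/0.009649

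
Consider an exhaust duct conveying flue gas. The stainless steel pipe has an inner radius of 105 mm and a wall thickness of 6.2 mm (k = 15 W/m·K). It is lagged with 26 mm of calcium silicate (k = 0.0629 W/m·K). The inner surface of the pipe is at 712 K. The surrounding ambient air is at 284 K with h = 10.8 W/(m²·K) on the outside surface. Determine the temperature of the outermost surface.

T ≈ 356 K

Cylindrical conduction, so R = ln(r₂/r₁)/(2πkL) per layer, in series:
R_stainless steel pipe wall = ln(111.2/105)/(2π×15×1) = 6.087×10^-4 K/W
R_calcium silicate = ln(137.2/111.2)/(2π×0.0629×1) = 0.5316 K/W
R_outer film = 1/(h_o·2πr_oL) = 1/(10.8×2π×0.1372×1) = 0.1074 K/W
R_total = 0.6397 K/W
Q = ΔT/R_total = 428/0.6397
Q = 669 W/m
T_interface = T_inner − Q·ΣR(inner→interface) = 712 − 669×0.5322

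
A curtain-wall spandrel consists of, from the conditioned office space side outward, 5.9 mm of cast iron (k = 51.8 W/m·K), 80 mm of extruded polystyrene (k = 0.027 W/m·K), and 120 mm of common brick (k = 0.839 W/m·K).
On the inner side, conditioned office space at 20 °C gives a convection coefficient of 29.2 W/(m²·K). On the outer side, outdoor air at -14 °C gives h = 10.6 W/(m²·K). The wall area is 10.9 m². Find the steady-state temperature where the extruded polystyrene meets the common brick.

Model the wall as resistances in series:
R_inner film = 1/(h_i·A) = 1/(29.2×10.9) = 0.003142 K/W
R_cast iron = L/(kA) = 0.0059/(51.8×10.9) = 1.045×10^-5 K/W
R_extruded polystyrene = L/(kA) = 0.08/(0.027×10.9) = 0.2718 K/W
R_common brick = L/(kA) = 0.12/(0.839×10.9) = 0.01312 K/W
R_outer film = 1/(h_o·A) = 1/(10.6×10.9) = 0.008655 K/W
R_total = 0.2968 K/W;  Q = ΔT/R_total = 34/0.2968 = 114.6 W
T_interface = T_inner − Q·ΣR(inner→interface) = 20 − 115×0.275

T ≈ -11.5 °C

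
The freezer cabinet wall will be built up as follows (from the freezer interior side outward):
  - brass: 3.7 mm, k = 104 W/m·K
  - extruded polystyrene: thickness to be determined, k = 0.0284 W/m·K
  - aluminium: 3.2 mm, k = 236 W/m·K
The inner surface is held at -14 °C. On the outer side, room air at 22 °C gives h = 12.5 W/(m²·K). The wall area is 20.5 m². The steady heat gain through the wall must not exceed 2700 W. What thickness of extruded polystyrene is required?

L ≈ 5.49 mm

Thermal resistances in series:
R_brass = L/(kA) = 0.0037/(104×20.5) = 1.735×10^-6 K/W
R_aluminium = L/(kA) = 0.0032/(236×20.5) = 6.614×10^-7 K/W
R_outer film = 1/(h_o·A) = 1/(12.5×20.5) = 0.003902 K/W
Sum of the known resistances R_other = 0.003905 K/W
Required total resistance R_tot = ΔT/Q_allow = 36/2700 = 0.01333 K/W
R_extruded polystyrene = R_tot − R_other = 0.009428 K/W
L = R·k·A = 0.009428×0.0284×20.5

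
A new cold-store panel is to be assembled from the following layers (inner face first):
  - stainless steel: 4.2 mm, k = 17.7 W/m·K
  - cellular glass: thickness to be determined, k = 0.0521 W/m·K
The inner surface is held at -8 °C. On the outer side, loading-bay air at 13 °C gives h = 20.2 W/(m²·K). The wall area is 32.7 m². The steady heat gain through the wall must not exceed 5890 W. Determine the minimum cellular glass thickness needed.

Model the wall as resistances in series:
R_stainless steel = L/(kA) = 0.0042/(17.7×32.7) = 7.257×10^-6 K/W
R_outer film = 1/(h_o·A) = 1/(20.2×32.7) = 0.001514 K/W
Sum of the known resistances R_other = 0.001521 K/W
Required total resistance R_tot = ΔT/Q_allow = 21/5890 = 0.003565 K/W
R_cellular glass = R_tot − R_other = 0.002044 K/W
L = R·k·A = 0.002044×0.0521×32.7

L ≈ 3.48 mm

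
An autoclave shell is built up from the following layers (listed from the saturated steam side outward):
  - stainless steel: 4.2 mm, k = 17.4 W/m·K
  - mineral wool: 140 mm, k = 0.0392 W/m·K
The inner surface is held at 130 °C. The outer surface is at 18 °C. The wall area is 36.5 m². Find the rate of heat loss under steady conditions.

Using the resistance-network approach (series):
R_stainless steel = L/(kA) = 0.0042/(17.4×36.5) = 6.613×10^-6 K/W
R_mineral wool = L/(kA) = 0.14/(0.0392×36.5) = 0.09785 K/W
R_total = 0.09785 K/W
Q = ΔT / R_total = 112 / 0.09785

Q ≈ 1140 W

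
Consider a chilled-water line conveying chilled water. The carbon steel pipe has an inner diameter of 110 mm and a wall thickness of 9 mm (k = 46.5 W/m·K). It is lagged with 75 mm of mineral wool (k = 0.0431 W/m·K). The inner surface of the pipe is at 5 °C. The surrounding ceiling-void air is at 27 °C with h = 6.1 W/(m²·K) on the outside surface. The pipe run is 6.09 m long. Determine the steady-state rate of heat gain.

Q ≈ 43.9 W

Cylindrical conduction, so R = ln(r₂/r₁)/(2πkL) per layer, in series:
R_carbon steel pipe wall = ln(64/55)/(2π×46.5×6.09) = 8.517×10^-5 K/W
R_mineral wool = ln(139/64)/(2π×0.0431×6.09) = 0.4703 K/W
R_outer film = 1/(h_o·2πr_oL) = 1/(6.1×2π×0.139×6.09) = 0.03082 K/W
R_total = 0.5012 K/W
Q = ΔT/R_total = 22/0.5012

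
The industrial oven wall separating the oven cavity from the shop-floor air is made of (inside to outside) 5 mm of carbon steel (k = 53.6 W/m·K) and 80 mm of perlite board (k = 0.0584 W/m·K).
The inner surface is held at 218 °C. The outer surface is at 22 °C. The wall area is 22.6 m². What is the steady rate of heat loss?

Model the wall as resistances in series:
R_carbon steel = L/(kA) = 0.005/(53.6×22.6) = 4.128×10^-6 K/W
R_perlite board = L/(kA) = 0.08/(0.0584×22.6) = 0.06061 K/W
R_total = 0.06062 K/W
Q = ΔT / R_total = 196 / 0.06062

Q ≈ 3230 W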